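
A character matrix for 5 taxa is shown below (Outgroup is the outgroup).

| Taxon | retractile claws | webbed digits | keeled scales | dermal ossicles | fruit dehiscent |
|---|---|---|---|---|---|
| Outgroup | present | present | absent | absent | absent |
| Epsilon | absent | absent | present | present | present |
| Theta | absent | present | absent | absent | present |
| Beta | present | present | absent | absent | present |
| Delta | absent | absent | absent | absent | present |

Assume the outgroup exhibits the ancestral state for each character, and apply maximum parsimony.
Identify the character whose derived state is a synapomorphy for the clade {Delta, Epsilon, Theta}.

retractile claws

Character polarity is set by the outgroup: the derived state is whichever differs from the outgroup's state, so for retractile claws, webbed digits the derived state is 'absent', and for the remaining characters it is 'present'.
retractile claws (derived state 'absent') is shared by Delta, Epsilon, and Theta — a synapomorphy uniting that clade.
webbed digits (derived state 'absent') is shared by Delta and Epsilon — a synapomorphy uniting that clade.
keeled scales (derived state 'present') is unique to Epsilon (autapomorphy; uninformative for grouping).
dermal ossicles (derived state 'present') is unique to Epsilon (autapomorphy; uninformative for grouping).
fruit dehiscent (derived state 'present') is shared by all ingroup taxa — unites the whole ingroup.
Most parsimonious ingroup topology: (((Epsilon,Delta),Theta),Beta).
The clade {Delta, Epsilon, Theta} is supported by retractile claws: its derived state 'absent' occurs in exactly those taxa and in no other taxon (including the outgroup).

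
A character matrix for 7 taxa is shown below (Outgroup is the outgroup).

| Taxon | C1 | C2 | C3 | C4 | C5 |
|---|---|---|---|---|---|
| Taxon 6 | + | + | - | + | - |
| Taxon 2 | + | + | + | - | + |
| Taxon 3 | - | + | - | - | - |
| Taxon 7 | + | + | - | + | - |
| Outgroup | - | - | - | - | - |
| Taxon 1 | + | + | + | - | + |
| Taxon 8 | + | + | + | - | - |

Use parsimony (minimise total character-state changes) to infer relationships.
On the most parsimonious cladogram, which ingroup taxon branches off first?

The outgroup has state '-' for every character, so '+' is the derived state throughout.
C1: derived state '+' in Taxon 1, Taxon 2, Taxon 6, Taxon 7, and Taxon 8 only — synapomorphy for {Taxon 1, Taxon 2, Taxon 6, Taxon 7, Taxon 8}.
All ingroup taxa share the derived state '+' for C2; it defines the ingroup but does not resolve relationships within it.
Only Taxon 1, Taxon 2, and Taxon 8 show the derived state '+' for C3, supporting them as a clade.
Only Taxon 6 and Taxon 7 show the derived state '+' for C4, supporting them as a clade.
Only Taxon 1 and Taxon 2 show the derived state '+' for C5, supporting them as a clade.
Most parsimonious ingroup topology: ((((Taxon 1,Taxon 2),Taxon 8),(Taxon 7,Taxon 6)),Taxon 3).
Taxon 3 is sister to the clade containing all other ingroup taxa, so it is the earliest-diverging (most basal) ingroup lineage.

Taxon 3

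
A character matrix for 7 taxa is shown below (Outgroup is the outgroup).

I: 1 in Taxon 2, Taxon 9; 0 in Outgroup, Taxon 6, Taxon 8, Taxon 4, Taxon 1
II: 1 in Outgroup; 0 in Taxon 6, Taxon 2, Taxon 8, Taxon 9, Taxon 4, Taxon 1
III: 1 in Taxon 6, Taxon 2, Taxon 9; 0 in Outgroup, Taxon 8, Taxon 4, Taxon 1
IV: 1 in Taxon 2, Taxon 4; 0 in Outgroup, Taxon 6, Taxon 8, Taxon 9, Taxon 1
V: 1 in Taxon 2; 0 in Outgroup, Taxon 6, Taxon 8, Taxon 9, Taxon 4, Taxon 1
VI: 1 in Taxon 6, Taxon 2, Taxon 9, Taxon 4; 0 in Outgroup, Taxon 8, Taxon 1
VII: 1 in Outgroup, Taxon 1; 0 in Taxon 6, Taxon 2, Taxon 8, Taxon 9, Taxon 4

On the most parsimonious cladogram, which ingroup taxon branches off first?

Character polarity is set by the outgroup: the derived state is whichever differs from the outgroup's state, so for II, VII the derived state is '0', and for the remaining characters it is '1'.
Only Taxon 2 and Taxon 9 show the derived state '1' for I, supporting them as a clade.
All ingroup taxa share the derived state '0' for II; it defines the ingroup but does not resolve relationships within it.
III (derived state '1') is shared by Taxon 2, Taxon 6, and Taxon 9 — a synapomorphy uniting that clade.
IV (state '1') occurs in Taxon 2 and Taxon 4 but conflicts with the nesting implied by the other characters — most parsimoniously interpreted as homoplasy.
V (derived state '1') is unique to Taxon 2 (autapomorphy; uninformative for grouping).
Only Taxon 2, Taxon 4, Taxon 6, and Taxon 9 show the derived state '1' for VI, supporting them as a clade.
Only Taxon 2, Taxon 4, Taxon 6, Taxon 8, and Taxon 9 show the derived state '0' for VII, supporting them as a clade.
Most parsimonious ingroup topology: ((((Taxon 6,(Taxon 2,Taxon 9)),Taxon 4),Taxon 8),Taxon 1).
Taxon 1 is sister to the clade containing all other ingroup taxa, so it is the earliest-diverging (most basal) ingroup lineage.

Taxon 1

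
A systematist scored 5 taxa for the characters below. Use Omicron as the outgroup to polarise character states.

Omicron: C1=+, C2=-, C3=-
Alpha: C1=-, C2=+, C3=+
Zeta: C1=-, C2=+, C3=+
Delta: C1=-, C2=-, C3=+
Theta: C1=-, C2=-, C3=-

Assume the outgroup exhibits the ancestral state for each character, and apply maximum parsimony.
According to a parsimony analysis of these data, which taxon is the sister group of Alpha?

Zeta

Character polarity is set by the outgroup: the derived state is whichever differs from the outgroup's state, so for C1 the derived state is '-', and for the remaining characters it is '+'.
C1 (derived state '-') is shared by all ingroup taxa — unites the whole ingroup.
Only Alpha and Zeta show the derived state '+' for C2, supporting them as a clade.
Only Alpha, Delta, and Zeta show the derived state '+' for C3, supporting them as a clade.
Most parsimonious ingroup topology: (((Alpha,Zeta),Delta),Theta).
Alpha and Zeta form a cherry on this tree, so they are sister taxa.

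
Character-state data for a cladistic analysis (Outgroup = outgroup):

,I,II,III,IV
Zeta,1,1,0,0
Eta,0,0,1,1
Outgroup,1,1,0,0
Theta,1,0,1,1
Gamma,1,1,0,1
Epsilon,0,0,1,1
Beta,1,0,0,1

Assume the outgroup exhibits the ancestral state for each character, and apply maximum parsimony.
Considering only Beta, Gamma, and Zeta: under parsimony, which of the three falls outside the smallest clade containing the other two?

Character polarity is set by the outgroup: the derived state is whichever differs from the outgroup's state, so for I, II the derived state is '0', and for the remaining characters it is '1'.
I (derived state '0') is shared by Epsilon and Eta — a synapomorphy uniting that clade.
II: derived state '0' in Beta, Epsilon, Eta, and Theta only — synapomorphy for {Beta, Epsilon, Eta, Theta}.
III: derived state '1' in Epsilon, Eta, and Theta only — synapomorphy for {Epsilon, Eta, Theta}.
IV: derived state '1' in Beta, Epsilon, Eta, Gamma, and Theta only — synapomorphy for {Beta, Epsilon, Eta, Gamma, Theta}.
Most parsimonious ingroup topology: ((((Theta,(Epsilon,Eta)),Beta),Gamma),Zeta).
Gamma and Beta share a more recent common ancestor with each other than either does with Zeta, so Zeta is the least closely related of the three.

Zeta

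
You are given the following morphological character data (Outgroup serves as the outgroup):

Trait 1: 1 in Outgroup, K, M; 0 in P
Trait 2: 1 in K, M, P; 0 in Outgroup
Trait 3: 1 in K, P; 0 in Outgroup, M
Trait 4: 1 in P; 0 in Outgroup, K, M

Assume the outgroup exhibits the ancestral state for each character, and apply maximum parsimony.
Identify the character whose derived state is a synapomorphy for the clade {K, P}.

Character polarity is set by the outgroup: the derived state is whichever differs from the outgroup's state, so for Trait 1 the derived state is '0', and for the remaining characters it is '1'.
Trait 1 (derived state '0') is unique to P (autapomorphy; uninformative for grouping).
Trait 2 (derived state '1') is shared by all ingroup taxa — unites the whole ingroup.
Trait 3: derived state '1' in K and P only — synapomorphy for {K, P}.
Trait 4 (derived state '1') is unique to P (autapomorphy; uninformative for grouping).
Most parsimonious ingroup topology: ((K,P),M).
The clade {K, P} is supported by Trait 3: its derived state '1' occurs in exactly those taxa and in no other taxon (including the outgroup).

Trait 3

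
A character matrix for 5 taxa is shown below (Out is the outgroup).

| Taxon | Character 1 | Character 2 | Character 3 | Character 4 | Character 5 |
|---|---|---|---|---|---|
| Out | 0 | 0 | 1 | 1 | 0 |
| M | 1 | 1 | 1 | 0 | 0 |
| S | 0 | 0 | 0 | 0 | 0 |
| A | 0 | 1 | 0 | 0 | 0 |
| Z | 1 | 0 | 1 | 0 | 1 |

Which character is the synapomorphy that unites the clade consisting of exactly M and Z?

Character polarity is set by the outgroup: the derived state is whichever differs from the outgroup's state, so for Character 3, Character 4 the derived state is '0', and for the remaining characters it is '1'.
Character 1: derived state '1' in M and Z only — synapomorphy for {M, Z}.
Character 2 (state '1') occurs in A and M but conflicts with the nesting implied by the other characters — most parsimoniously interpreted as homoplasy.
Only A and S show the derived state '0' for Character 3, supporting them as a clade.
Character 4 (derived state '0') is shared by all ingroup taxa — unites the whole ingroup.
Character 5: derived state '1' in Z only — an autapomorphy, so it tells us nothing about relationships among taxa.
Most parsimonious ingroup topology: ((M,Z),(S,A)).
The clade {M, Z} is supported by Character 1: its derived state '1' occurs in exactly those taxa and in no other taxon (including the outgroup).

Character 1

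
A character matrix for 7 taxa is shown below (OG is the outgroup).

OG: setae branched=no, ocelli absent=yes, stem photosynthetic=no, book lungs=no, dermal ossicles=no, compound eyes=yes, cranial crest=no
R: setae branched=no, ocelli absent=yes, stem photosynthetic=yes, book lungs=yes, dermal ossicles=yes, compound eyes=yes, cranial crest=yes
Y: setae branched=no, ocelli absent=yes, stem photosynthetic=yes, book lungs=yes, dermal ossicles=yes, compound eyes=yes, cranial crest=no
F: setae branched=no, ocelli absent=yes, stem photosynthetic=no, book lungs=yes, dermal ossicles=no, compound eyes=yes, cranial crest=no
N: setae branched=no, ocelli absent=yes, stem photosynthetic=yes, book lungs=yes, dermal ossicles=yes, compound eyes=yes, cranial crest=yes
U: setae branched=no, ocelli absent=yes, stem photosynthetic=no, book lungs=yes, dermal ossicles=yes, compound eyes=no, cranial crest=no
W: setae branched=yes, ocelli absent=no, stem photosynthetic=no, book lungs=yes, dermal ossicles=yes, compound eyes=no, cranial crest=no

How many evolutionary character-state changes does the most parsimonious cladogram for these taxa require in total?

7

Character polarity is set by the outgroup: the derived state is whichever differs from the outgroup's state, so for ocelli absent, compound eyes the derived state is 'no', and for the remaining characters it is 'yes'.
setae branched (derived state 'yes') is unique to W (autapomorphy; uninformative for grouping).
ocelli absent: derived state 'no' in W only — an autapomorphy, so it tells us nothing about relationships among taxa.
Only N, R, and Y show the derived state 'yes' for stem photosynthetic, supporting them as a clade.
book lungs (derived state 'yes') is shared by all ingroup taxa — unites the whole ingroup.
dermal ossicles (derived state 'yes') is shared by N, R, U, W, and Y — a synapomorphy uniting that clade.
compound eyes: derived state 'no' in U and W only — synapomorphy for {U, W}.
cranial crest (derived state 'yes') is shared by N and R — a synapomorphy uniting that clade.
Most parsimonious ingroup topology: ((((R,N),Y),(U,W)),F).
Changes per character on this tree: setae branched: 1; ocelli absent: 1; stem photosynthetic: 1; book lungs: 1; dermal ossicles: 1; compound eyes: 1; cranial crest: 1.
Total = 7.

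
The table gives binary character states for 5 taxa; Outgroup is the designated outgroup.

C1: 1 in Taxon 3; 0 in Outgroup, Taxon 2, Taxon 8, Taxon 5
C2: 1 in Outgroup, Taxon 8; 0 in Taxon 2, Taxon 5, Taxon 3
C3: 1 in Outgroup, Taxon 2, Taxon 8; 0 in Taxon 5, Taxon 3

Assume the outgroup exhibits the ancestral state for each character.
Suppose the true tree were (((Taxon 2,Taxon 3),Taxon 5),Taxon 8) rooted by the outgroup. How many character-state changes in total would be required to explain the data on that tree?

4

Map each character onto (((Taxon 2,Taxon 3),Taxon 5),Taxon 8) (rooted by Outgroup) and count the minimum state changes it requires (Fitch parsimony):
C1: 1; C2: 1; C3: 2.
Total tree length = 4.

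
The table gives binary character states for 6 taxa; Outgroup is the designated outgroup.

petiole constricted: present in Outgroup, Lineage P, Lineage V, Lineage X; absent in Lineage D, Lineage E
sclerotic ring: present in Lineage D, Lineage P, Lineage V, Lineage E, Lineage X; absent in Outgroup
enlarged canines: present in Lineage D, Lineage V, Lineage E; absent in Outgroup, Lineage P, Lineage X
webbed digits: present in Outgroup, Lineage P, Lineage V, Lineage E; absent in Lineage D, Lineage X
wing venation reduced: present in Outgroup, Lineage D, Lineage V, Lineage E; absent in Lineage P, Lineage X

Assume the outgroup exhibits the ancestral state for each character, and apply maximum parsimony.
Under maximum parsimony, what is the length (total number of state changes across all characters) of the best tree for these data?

Character polarity is set by the outgroup: the derived state is whichever differs from the outgroup's state, so for petiole constricted, webbed digits, wing venation reduced the derived state is 'absent', and for the remaining characters it is 'present'.
Only Lineage D and Lineage E show the derived state 'absent' for petiole constricted, supporting them as a clade.
All ingroup taxa share the derived state 'present' for sclerotic ring; it defines the ingroup but does not resolve relationships within it.
enlarged canines: derived state 'present' in Lineage D, Lineage E, and Lineage V only — synapomorphy for {Lineage D, Lineage E, Lineage V}.
webbed digits (state 'absent') occurs in Lineage D and Lineage X but conflicts with the nesting implied by the other characters — most parsimoniously interpreted as homoplasy.
wing venation reduced: derived state 'absent' in Lineage P and Lineage X only — synapomorphy for {Lineage P, Lineage X}.
Most parsimonious ingroup topology: (((Lineage D,Lineage E),Lineage V),(Lineage P,Lineage X)).
Changes per character on this tree: petiole constricted: 1; sclerotic ring: 1; enlarged canines: 1; webbed digits: 2; wing venation reduced: 1.
Total = 6.

6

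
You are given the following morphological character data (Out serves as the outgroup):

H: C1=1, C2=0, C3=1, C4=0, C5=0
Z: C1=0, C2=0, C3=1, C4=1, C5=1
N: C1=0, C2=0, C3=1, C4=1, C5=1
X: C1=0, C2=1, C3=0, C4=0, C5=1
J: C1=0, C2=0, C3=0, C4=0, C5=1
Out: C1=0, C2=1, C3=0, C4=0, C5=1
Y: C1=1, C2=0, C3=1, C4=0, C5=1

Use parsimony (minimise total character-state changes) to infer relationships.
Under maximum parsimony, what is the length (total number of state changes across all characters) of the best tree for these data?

Character polarity is set by the outgroup: the derived state is whichever differs from the outgroup's state, so for C2, C5 the derived state is '0', and for the remaining characters it is '1'.
C1: derived state '1' in H and Y only — synapomorphy for {H, Y}.
C2 (derived state '0') is shared by H, J, N, Y, and Z — a synapomorphy uniting that clade.
Only H, N, Y, and Z show the derived state '1' for C3, supporting them as a clade.
Only N and Z show the derived state '1' for C4, supporting them as a clade.
C5: derived state '0' in H only — an autapomorphy, so it tells us nothing about relationships among taxa.
Most parsimonious ingroup topology: ((((H,Y),(N,Z)),J),X).
Changes per character on this tree: C1: 1; C2: 1; C3: 1; C4: 1; C5: 1.
Total = 5.

5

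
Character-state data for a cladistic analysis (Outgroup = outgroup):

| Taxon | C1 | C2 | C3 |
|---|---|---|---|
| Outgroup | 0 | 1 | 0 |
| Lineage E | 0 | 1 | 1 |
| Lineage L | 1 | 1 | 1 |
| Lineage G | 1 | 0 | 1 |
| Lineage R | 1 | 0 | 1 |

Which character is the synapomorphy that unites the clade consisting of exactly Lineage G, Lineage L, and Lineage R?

Character polarity is set by the outgroup: the derived state is whichever differs from the outgroup's state, so for C2 the derived state is '0', and for the remaining characters it is '1'.
C1 (derived state '1') is shared by Lineage G, Lineage L, and Lineage R — a synapomorphy uniting that clade.
C2: derived state '0' in Lineage G and Lineage R only — synapomorphy for {Lineage G, Lineage R}.
All ingroup taxa share the derived state '1' for C3; it defines the ingroup but does not resolve relationships within it.
Most parsimonious ingroup topology: (Lineage E,(Lineage L,(Lineage G,Lineage R))).
The clade {Lineage G, Lineage L, Lineage R} is supported by C1: its derived state '1' occurs in exactly those taxa and in no other taxon (including the outgroup).

C1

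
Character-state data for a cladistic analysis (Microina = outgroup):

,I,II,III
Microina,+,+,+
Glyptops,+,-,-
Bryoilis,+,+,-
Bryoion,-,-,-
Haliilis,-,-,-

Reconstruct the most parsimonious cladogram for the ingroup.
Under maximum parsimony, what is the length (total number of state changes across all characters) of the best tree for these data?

3

The outgroup has state '+' for every character, so '-' is the derived state throughout.
I (derived state '-') is shared by Bryoion and Haliilis — a synapomorphy uniting that clade.
II (derived state '-') is shared by Bryoion, Glyptops, and Haliilis — a synapomorphy uniting that clade.
All ingroup taxa share the derived state '-' for III; it defines the ingroup but does not resolve relationships within it.
Most parsimonious ingroup topology: ((Glyptops,(Bryoion,Haliilis)),Bryoilis).
Changes per character on this tree: I: 1; II: 1; III: 1.
Total = 3.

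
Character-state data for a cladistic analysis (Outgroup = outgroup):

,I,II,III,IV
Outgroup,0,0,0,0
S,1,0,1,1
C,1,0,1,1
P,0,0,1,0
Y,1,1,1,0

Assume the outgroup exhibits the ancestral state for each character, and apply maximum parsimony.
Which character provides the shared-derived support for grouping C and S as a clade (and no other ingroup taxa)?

The outgroup has state '0' for every character, so '1' is the derived state throughout.
I: derived state '1' in C, S, and Y only — synapomorphy for {C, S, Y}.
II (derived state '1') is unique to Y (autapomorphy; uninformative for grouping).
III (derived state '1') is shared by all ingroup taxa — unites the whole ingroup.
IV: derived state '1' in C and S only — synapomorphy for {C, S}.
Most parsimonious ingroup topology: (((S,C),Y),P).
The clade {C, S} is supported by IV: its derived state '1' occurs in exactly those taxa and in no other taxon (including the outgroup).

IV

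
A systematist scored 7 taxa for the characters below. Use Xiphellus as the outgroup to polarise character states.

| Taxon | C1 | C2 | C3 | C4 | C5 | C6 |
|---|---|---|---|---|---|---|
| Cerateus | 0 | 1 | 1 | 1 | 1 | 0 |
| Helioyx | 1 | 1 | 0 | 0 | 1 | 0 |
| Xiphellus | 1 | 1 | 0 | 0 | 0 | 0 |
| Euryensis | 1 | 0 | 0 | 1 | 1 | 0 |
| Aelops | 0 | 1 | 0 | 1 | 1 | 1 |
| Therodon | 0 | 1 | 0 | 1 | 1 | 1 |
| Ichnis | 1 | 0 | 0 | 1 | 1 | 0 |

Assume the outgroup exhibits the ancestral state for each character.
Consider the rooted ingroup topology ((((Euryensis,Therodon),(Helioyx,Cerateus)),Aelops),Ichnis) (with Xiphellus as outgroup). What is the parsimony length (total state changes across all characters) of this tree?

11

Map each character onto ((((Euryensis,Therodon),(Helioyx,Cerateus)),Aelops),Ichnis) (rooted by Xiphellus) and count the minimum state changes it requires (Fitch parsimony):
C1: 3; C2: 2; C3: 1; C4: 2; C5: 1; C6: 2.
Total tree length = 11.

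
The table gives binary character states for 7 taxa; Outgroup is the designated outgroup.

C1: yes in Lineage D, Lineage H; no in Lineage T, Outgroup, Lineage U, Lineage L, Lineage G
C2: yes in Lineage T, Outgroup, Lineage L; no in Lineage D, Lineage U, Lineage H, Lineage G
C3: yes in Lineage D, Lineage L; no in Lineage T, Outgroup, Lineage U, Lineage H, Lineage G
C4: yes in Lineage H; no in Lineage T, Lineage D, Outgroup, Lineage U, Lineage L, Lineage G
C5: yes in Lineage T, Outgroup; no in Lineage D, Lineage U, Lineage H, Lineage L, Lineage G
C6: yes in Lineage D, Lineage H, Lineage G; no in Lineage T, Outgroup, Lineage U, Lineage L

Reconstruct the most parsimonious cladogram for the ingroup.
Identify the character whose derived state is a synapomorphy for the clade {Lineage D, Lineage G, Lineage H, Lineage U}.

Character polarity is set by the outgroup: the derived state is whichever differs from the outgroup's state, so for C2, C5 the derived state is 'no', and for the remaining characters it is 'yes'.
C1: derived state 'yes' in Lineage D and Lineage H only — synapomorphy for {Lineage D, Lineage H}.
C2 (derived state 'no') is shared by Lineage D, Lineage G, Lineage H, and Lineage U — a synapomorphy uniting that clade.
C3 groups Lineage D and Lineage L, which is incompatible with the clades supported by the remaining characters; treating it as convergent (homoplasy) costs fewer steps than any alternative tree.
C4: derived state 'yes' in Lineage H only — an autapomorphy, so it tells us nothing about relationships among taxa.
C5 (derived state 'no') is shared by Lineage D, Lineage G, Lineage H, Lineage L, and Lineage U — a synapomorphy uniting that clade.
C6 (derived state 'yes') is shared by Lineage D, Lineage G, and Lineage H — a synapomorphy uniting that clade.
Most parsimonious ingroup topology: (((Lineage U,((Lineage D,Lineage H),Lineage G)),Lineage L),Lineage T).
The clade {Lineage D, Lineage G, Lineage H, Lineage U} is supported by C2: its derived state 'no' occurs in exactly those taxa and in no other taxon (including the outgroup).

C2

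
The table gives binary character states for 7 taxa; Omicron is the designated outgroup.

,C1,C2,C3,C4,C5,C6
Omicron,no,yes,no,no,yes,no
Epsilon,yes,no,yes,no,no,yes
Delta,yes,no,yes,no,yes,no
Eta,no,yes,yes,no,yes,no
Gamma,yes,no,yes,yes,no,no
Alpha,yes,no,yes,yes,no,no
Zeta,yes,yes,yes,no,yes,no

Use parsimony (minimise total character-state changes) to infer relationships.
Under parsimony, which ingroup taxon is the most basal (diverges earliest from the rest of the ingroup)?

Character polarity is set by the outgroup: the derived state is whichever differs from the outgroup's state, so for C2, C5 the derived state is 'no', and for the remaining characters it is 'yes'.
C1 (derived state 'yes') is shared by Alpha, Delta, Epsilon, Gamma, and Zeta — a synapomorphy uniting that clade.
C2 (derived state 'no') is shared by Alpha, Delta, Epsilon, and Gamma — a synapomorphy uniting that clade.
C3 (derived state 'yes') is shared by all ingroup taxa — unites the whole ingroup.
C4 (derived state 'yes') is shared by Alpha and Gamma — a synapomorphy uniting that clade.
C5 (derived state 'no') is shared by Alpha, Epsilon, and Gamma — a synapomorphy uniting that clade.
C6: derived state 'yes' in Epsilon only — an autapomorphy, so it tells us nothing about relationships among taxa.
Most parsimonious ingroup topology: ((((Epsilon,(Gamma,Alpha)),Delta),Zeta),Eta).
Eta is sister to the clade containing all other ingroup taxa, so it is the earliest-diverging (most basal) ingroup lineage.

Eta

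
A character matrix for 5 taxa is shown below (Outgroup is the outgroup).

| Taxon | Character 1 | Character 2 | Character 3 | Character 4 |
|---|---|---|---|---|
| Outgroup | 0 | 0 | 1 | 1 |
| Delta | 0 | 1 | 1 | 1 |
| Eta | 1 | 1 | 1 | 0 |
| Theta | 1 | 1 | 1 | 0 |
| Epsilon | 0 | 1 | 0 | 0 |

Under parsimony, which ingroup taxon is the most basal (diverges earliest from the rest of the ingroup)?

Delta

Character polarity is set by the outgroup: the derived state is whichever differs from the outgroup's state, so for Character 3, Character 4 the derived state is '0', and for the remaining characters it is '1'.
Character 1: derived state '1' in Eta and Theta only — synapomorphy for {Eta, Theta}.
All ingroup taxa share the derived state '1' for Character 2; it defines the ingroup but does not resolve relationships within it.
Character 3 (derived state '0') is unique to Epsilon (autapomorphy; uninformative for grouping).
Character 4: derived state '0' in Epsilon, Eta, and Theta only — synapomorphy for {Epsilon, Eta, Theta}.
Most parsimonious ingroup topology: (Delta,((Eta,Theta),Epsilon)).
Delta is sister to the clade containing all other ingroup taxa, so it is the earliest-diverging (most basal) ingroup lineage.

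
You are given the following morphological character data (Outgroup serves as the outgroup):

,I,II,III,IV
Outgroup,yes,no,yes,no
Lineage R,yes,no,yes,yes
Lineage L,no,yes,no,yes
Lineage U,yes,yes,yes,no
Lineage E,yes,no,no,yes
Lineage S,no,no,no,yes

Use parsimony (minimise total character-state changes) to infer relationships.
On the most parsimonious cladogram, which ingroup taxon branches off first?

Lineage U

Character polarity is set by the outgroup: the derived state is whichever differs from the outgroup's state, so for I, III the derived state is 'no', and for the remaining characters it is 'yes'.
I (derived state 'no') is shared by Lineage L and Lineage S — a synapomorphy uniting that clade.
II groups Lineage L and Lineage U, which is incompatible with the clades supported by the remaining characters; treating it as convergent (homoplasy) costs fewer steps than any alternative tree.
III: derived state 'no' in Lineage E, Lineage L, and Lineage S only — synapomorphy for {Lineage E, Lineage L, Lineage S}.
Only Lineage E, Lineage L, Lineage R, and Lineage S show the derived state 'yes' for IV, supporting them as a clade.
Most parsimonious ingroup topology: ((Lineage R,((Lineage L,Lineage S),Lineage E)),Lineage U).
Lineage U is sister to the clade containing all other ingroup taxa, so it is the earliest-diverging (most basal) ingroup lineage.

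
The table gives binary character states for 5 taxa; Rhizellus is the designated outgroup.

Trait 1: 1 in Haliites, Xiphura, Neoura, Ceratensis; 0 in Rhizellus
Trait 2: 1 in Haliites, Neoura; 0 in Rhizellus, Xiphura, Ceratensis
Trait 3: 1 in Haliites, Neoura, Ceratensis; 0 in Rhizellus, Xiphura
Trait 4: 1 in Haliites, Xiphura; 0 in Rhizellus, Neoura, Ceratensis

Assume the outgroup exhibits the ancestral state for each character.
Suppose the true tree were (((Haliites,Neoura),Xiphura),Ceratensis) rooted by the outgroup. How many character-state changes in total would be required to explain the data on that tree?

6

Map each character onto (((Haliites,Neoura),Xiphura),Ceratensis) (rooted by Rhizellus) and count the minimum state changes it requires (Fitch parsimony):
Trait 1: 1; Trait 2: 1; Trait 3: 2; Trait 4: 2.
Total tree length = 6.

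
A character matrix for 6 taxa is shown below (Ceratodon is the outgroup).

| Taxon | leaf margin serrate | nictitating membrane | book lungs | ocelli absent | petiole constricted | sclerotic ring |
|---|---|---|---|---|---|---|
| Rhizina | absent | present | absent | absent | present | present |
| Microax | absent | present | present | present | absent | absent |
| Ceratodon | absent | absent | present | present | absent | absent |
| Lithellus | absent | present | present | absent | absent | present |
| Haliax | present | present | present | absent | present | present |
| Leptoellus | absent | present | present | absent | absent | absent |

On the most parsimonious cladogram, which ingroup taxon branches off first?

Character polarity is set by the outgroup: the derived state is whichever differs from the outgroup's state, so for book lungs, ocelli absent the derived state is 'absent', and for the remaining characters it is 'present'.
leaf margin serrate (derived state 'present') is unique to Haliax (autapomorphy; uninformative for grouping).
All ingroup taxa share the derived state 'present' for nictitating membrane; it defines the ingroup but does not resolve relationships within it.
book lungs (derived state 'absent') is unique to Rhizina (autapomorphy; uninformative for grouping).
ocelli absent (derived state 'absent') is shared by Haliax, Leptoellus, Lithellus, and Rhizina — a synapomorphy uniting that clade.
petiole constricted: derived state 'present' in Haliax and Rhizina only — synapomorphy for {Haliax, Rhizina}.
Only Haliax, Lithellus, and Rhizina show the derived state 'present' for sclerotic ring, supporting them as a clade.
Most parsimonious ingroup topology: ((Leptoellus,((Rhizina,Haliax),Lithellus)),Microax).
Microax is sister to the clade containing all other ingroup taxa, so it is the earliest-diverging (most basal) ingroup lineage.

Microax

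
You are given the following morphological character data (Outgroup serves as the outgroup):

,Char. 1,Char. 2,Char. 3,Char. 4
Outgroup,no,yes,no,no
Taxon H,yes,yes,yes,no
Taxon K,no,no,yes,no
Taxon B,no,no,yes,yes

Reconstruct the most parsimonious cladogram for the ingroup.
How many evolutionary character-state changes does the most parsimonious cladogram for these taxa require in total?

4

Character polarity is set by the outgroup: the derived state is whichever differs from the outgroup's state, so for Char. 2 the derived state is 'no', and for the remaining characters it is 'yes'.
Char. 1: derived state 'yes' in Taxon H only — an autapomorphy, so it tells us nothing about relationships among taxa.
Char. 2: derived state 'no' in Taxon B and Taxon K only — synapomorphy for {Taxon B, Taxon K}.
All ingroup taxa share the derived state 'yes' for Char. 3; it defines the ingroup but does not resolve relationships within it.
Char. 4: derived state 'yes' in Taxon B only — an autapomorphy, so it tells us nothing about relationships among taxa.
Most parsimonious ingroup topology: (Taxon H,(Taxon K,Taxon B)).
Changes per character on this tree: Char. 1: 1; Char. 2: 1; Char. 3: 1; Char. 4: 1.
Total = 4.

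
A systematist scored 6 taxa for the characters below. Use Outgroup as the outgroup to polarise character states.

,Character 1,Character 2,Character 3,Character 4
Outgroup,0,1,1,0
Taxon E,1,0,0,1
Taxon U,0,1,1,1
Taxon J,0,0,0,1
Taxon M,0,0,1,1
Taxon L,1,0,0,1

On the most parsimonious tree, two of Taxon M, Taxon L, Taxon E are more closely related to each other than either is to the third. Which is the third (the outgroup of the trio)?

Taxon M

Character polarity is set by the outgroup: the derived state is whichever differs from the outgroup's state, so for Character 2, Character 3 the derived state is '0', and for the remaining characters it is '1'.
Character 1 (derived state '1') is shared by Taxon E and Taxon L — a synapomorphy uniting that clade.
Character 2: derived state '0' in Taxon E, Taxon J, Taxon L, and Taxon M only — synapomorphy for {Taxon E, Taxon J, Taxon L, Taxon M}.
Character 3 (derived state '0') is shared by Taxon E, Taxon J, and Taxon L — a synapomorphy uniting that clade.
Character 4 (derived state '1') is shared by all ingroup taxa — unites the whole ingroup.
Most parsimonious ingroup topology: ((((Taxon E,Taxon L),Taxon J),Taxon M),Taxon U).
Taxon E and Taxon L share a more recent common ancestor with each other than either does with Taxon M, so Taxon M is the least closely related of the three.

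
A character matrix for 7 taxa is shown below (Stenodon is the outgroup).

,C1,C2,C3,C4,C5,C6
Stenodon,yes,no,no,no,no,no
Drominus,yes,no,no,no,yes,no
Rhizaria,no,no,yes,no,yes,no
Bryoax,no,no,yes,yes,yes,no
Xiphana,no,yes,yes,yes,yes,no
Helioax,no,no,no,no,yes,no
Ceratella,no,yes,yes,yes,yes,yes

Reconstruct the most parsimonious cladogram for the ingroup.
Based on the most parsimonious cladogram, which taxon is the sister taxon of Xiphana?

Ceratella

Character polarity is set by the outgroup: the derived state is whichever differs from the outgroup's state, so for C1 the derived state is 'no', and for the remaining characters it is 'yes'.
C1: derived state 'no' in Bryoax, Ceratella, Helioax, Rhizaria, and Xiphana only — synapomorphy for {Bryoax, Ceratella, Helioax, Rhizaria, Xiphana}.
C2: derived state 'yes' in Ceratella and Xiphana only — synapomorphy for {Ceratella, Xiphana}.
C3: derived state 'yes' in Bryoax, Ceratella, Rhizaria, and Xiphana only — synapomorphy for {Bryoax, Ceratella, Rhizaria, Xiphana}.
Only Bryoax, Ceratella, and Xiphana show the derived state 'yes' for C4, supporting them as a clade.
All ingroup taxa share the derived state 'yes' for C5; it defines the ingroup but does not resolve relationships within it.
C6: derived state 'yes' in Ceratella only — an autapomorphy, so it tells us nothing about relationships among taxa.
Most parsimonious ingroup topology: (Drominus,((Rhizaria,(Bryoax,(Xiphana,Ceratella))),Helioax)).
Xiphana and Ceratella form a cherry on this tree, so they are sister taxa.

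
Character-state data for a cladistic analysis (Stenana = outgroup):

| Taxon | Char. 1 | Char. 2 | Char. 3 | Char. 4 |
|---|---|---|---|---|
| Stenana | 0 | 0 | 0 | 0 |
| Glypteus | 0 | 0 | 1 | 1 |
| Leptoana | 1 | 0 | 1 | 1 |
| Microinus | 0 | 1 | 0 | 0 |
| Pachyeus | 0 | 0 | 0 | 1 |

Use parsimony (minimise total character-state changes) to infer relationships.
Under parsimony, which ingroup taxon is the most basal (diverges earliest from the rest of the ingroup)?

The outgroup has state '0' for every character, so '1' is the derived state throughout.
Char. 1: derived state '1' in Leptoana only — an autapomorphy, so it tells us nothing about relationships among taxa.
Char. 2: derived state '1' in Microinus only — an autapomorphy, so it tells us nothing about relationships among taxa.
Char. 3 (derived state '1') is shared by Glypteus and Leptoana — a synapomorphy uniting that clade.
Char. 4: derived state '1' in Glypteus, Leptoana, and Pachyeus only — synapomorphy for {Glypteus, Leptoana, Pachyeus}.
Most parsimonious ingroup topology: (((Glypteus,Leptoana),Pachyeus),Microinus).
Microinus is sister to the clade containing all other ingroup taxa, so it is the earliest-diverging (most basal) ingroup lineage.

Microinus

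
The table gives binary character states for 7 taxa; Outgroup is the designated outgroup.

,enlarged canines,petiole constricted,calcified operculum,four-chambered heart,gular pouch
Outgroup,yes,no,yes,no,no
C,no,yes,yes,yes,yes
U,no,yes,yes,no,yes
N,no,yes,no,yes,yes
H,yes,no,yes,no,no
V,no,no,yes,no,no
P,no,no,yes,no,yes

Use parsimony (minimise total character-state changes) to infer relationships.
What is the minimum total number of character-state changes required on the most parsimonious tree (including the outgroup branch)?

Character polarity is set by the outgroup: the derived state is whichever differs from the outgroup's state, so for enlarged canines, calcified operculum the derived state is 'no', and for the remaining characters it is 'yes'.
enlarged canines (derived state 'no') is shared by C, N, P, U, and V — a synapomorphy uniting that clade.
petiole constricted: derived state 'yes' in C, N, and U only — synapomorphy for {C, N, U}.
calcified operculum (derived state 'no') is unique to N (autapomorphy; uninformative for grouping).
Only C and N show the derived state 'yes' for four-chambered heart, supporting them as a clade.
gular pouch: derived state 'yes' in C, N, P, and U only — synapomorphy for {C, N, P, U}.
Most parsimonious ingroup topology: (((((C,N),U),P),V),H).
Changes per character on this tree: enlarged canines: 1; petiole constricted: 1; calcified operculum: 1; four-chambered heart: 1; gular pouch: 1.
Total = 5.

5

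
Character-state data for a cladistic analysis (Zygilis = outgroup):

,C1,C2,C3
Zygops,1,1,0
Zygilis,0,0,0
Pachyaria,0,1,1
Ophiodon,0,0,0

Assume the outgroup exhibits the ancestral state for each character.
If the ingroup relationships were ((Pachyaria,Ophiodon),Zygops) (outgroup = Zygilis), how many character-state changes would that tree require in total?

Map each character onto ((Pachyaria,Ophiodon),Zygops) (rooted by Zygilis) and count the minimum state changes it requires (Fitch parsimony):
C1: 1; C2: 2; C3: 1.
Total tree length = 4.

4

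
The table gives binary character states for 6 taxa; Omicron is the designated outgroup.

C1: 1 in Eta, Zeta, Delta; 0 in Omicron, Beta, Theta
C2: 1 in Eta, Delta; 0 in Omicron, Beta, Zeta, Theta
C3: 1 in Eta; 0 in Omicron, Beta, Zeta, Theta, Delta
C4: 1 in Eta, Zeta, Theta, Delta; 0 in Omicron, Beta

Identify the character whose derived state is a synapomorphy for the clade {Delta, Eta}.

The outgroup has state '0' for every character, so '1' is the derived state throughout.
Only Delta, Eta, and Zeta show the derived state '1' for C1, supporting them as a clade.
Only Delta and Eta show the derived state '1' for C2, supporting them as a clade.
C3: derived state '1' in Eta only — an autapomorphy, so it tells us nothing about relationships among taxa.
C4: derived state '1' in Delta, Eta, Theta, and Zeta only — synapomorphy for {Delta, Eta, Theta, Zeta}.
Most parsimonious ingroup topology: (Beta,(((Eta,Delta),Zeta),Theta)).
The clade {Delta, Eta} is supported by C2: its derived state '1' occurs in exactly those taxa and in no other taxon (including the outgroup).

C2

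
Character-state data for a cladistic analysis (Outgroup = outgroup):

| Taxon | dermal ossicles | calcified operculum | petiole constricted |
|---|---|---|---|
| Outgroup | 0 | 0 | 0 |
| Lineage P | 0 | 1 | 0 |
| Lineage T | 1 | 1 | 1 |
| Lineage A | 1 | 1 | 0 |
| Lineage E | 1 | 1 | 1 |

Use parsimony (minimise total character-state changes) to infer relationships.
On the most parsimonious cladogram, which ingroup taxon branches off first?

The outgroup has state '0' for every character, so '1' is the derived state throughout.
Only Lineage A, Lineage E, and Lineage T show the derived state '1' for dermal ossicles, supporting them as a clade.
calcified operculum (derived state '1') is shared by all ingroup taxa — unites the whole ingroup.
petiole constricted: derived state '1' in Lineage E and Lineage T only — synapomorphy for {Lineage E, Lineage T}.
Most parsimonious ingroup topology: (Lineage P,((Lineage T,Lineage E),Lineage A)).
Lineage P is sister to the clade containing all other ingroup taxa, so it is the earliest-diverging (most basal) ingroup lineage.

Lineage P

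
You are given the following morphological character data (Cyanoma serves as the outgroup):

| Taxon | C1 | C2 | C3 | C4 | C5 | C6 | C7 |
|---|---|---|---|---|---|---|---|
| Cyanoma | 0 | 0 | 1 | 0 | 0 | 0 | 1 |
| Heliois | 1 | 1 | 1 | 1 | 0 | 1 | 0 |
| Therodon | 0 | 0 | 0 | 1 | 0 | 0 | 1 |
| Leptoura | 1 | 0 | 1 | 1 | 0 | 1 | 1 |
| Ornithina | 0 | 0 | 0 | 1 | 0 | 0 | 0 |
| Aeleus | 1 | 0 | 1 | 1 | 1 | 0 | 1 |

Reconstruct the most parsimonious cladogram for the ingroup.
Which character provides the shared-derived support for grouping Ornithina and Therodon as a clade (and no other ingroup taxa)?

Character polarity is set by the outgroup: the derived state is whichever differs from the outgroup's state, so for C3, C7 the derived state is '0', and for the remaining characters it is '1'.
Only Aeleus, Heliois, and Leptoura show the derived state '1' for C1, supporting them as a clade.
C2: derived state '1' in Heliois only — an autapomorphy, so it tells us nothing about relationships among taxa.
C3: derived state '0' in Ornithina and Therodon only — synapomorphy for {Ornithina, Therodon}.
All ingroup taxa share the derived state '1' for C4; it defines the ingroup but does not resolve relationships within it.
C5: derived state '1' in Aeleus only — an autapomorphy, so it tells us nothing about relationships among taxa.
C6: derived state '1' in Heliois and Leptoura only — synapomorphy for {Heliois, Leptoura}.
C7 (state '0') occurs in Heliois and Ornithina but conflicts with the nesting implied by the other characters — most parsimoniously interpreted as homoplasy.
Most parsimonious ingroup topology: (((Heliois,Leptoura),Aeleus),(Therodon,Ornithina)).
The clade {Ornithina, Therodon} is supported by C3: its derived state '0' occurs in exactly those taxa and in no other taxon (including the outgroup).

C3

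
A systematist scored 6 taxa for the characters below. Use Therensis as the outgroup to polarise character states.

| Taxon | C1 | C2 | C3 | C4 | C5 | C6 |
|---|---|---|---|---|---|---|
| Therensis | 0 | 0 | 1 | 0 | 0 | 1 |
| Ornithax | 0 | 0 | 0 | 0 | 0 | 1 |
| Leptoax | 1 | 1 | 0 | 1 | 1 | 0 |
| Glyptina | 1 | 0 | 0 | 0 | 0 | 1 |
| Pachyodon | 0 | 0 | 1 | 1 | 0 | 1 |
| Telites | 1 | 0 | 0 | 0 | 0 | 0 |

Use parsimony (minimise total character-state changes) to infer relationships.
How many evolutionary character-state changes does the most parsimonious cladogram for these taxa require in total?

Character polarity is set by the outgroup: the derived state is whichever differs from the outgroup's state, so for C3, C6 the derived state is '0', and for the remaining characters it is '1'.
C1 (derived state '1') is shared by Glyptina, Leptoax, and Telites — a synapomorphy uniting that clade.
C2 (derived state '1') is unique to Leptoax (autapomorphy; uninformative for grouping).
C3: derived state '0' in Glyptina, Leptoax, Ornithax, and Telites only — synapomorphy for {Glyptina, Leptoax, Ornithax, Telites}.
C4 groups Leptoax and Pachyodon, which is incompatible with the clades supported by the remaining characters; treating it as convergent (homoplasy) costs fewer steps than any alternative tree.
C5 (derived state '1') is unique to Leptoax (autapomorphy; uninformative for grouping).
Only Leptoax and Telites show the derived state '0' for C6, supporting them as a clade.
Most parsimonious ingroup topology: ((Ornithax,((Leptoax,Telites),Glyptina)),Pachyodon).
Changes per character on this tree: C1: 1; C2: 1; C3: 1; C4: 2; C5: 1; C6: 1.
Total = 7.

7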